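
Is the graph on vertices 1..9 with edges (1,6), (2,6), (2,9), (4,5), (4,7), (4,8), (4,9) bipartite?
Yes. Partition: {1, 2, 3, 4}, {5, 6, 7, 8, 9}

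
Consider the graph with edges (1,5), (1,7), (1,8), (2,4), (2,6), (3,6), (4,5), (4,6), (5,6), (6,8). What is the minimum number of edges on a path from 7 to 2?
4 (path: 7 -> 1 -> 5 -> 6 -> 2, 4 edges)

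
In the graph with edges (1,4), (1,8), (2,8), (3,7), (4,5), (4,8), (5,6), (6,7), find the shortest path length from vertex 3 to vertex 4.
4 (path: 3 -> 7 -> 6 -> 5 -> 4, 4 edges)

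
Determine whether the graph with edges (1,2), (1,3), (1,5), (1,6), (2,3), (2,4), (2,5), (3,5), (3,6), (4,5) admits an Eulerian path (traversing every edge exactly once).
Yes — and in fact it has an Eulerian circuit (the graph is connected and all 6 vertices have even degree)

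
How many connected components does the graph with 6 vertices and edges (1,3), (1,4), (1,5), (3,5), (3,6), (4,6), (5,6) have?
2 (components: {1, 3, 4, 5, 6}, {2})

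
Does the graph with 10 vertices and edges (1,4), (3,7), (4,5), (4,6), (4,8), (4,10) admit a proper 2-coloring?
Yes. Partition: {1, 2, 3, 5, 6, 8, 9, 10}, {4, 7}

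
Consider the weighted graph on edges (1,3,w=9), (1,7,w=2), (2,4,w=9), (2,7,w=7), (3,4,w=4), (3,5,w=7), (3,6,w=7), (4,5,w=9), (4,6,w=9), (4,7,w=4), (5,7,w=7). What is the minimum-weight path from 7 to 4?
4 (path: 7 -> 4; weights 4 = 4)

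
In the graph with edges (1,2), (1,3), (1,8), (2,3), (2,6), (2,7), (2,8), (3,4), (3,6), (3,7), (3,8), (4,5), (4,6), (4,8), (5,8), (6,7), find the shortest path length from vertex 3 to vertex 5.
2 (path: 3 -> 8 -> 5, 2 edges)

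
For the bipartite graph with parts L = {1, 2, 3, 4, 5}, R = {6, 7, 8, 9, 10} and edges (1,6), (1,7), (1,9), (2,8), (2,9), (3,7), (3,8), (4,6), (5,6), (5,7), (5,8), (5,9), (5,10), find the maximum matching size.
5 (matching: (1,9), (2,8), (3,7), (4,6), (5,10); upper bound min(|L|,|R|) = min(5,5) = 5)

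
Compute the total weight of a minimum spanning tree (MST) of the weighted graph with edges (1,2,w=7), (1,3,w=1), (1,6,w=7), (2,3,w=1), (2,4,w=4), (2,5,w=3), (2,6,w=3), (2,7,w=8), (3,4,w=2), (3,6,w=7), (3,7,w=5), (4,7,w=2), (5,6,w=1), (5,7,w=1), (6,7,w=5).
8 (MST edges: (1,3,w=1), (2,3,w=1), (3,4,w=2), (4,7,w=2), (5,6,w=1), (5,7,w=1); sum of weights 1 + 1 + 2 + 2 + 1 + 1 = 8)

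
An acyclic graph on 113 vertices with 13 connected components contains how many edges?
100 (Each of the 13 component trees on V_i vertices has V_i - 1 edges; summing gives V - C = 113 - 13 = 100)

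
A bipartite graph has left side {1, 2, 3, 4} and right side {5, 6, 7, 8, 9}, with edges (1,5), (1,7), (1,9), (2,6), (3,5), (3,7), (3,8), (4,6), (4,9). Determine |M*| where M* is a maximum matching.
4 (matching: (1,7), (2,6), (3,8), (4,9); upper bound min(|L|,|R|) = min(4,5) = 4)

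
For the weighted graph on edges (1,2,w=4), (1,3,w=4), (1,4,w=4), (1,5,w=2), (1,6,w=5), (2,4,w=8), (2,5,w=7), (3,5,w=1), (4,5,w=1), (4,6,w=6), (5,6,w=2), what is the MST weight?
10 (MST edges: (1,2,w=4), (1,5,w=2), (3,5,w=1), (4,5,w=1), (5,6,w=2); sum of weights 4 + 2 + 1 + 1 + 2 = 10)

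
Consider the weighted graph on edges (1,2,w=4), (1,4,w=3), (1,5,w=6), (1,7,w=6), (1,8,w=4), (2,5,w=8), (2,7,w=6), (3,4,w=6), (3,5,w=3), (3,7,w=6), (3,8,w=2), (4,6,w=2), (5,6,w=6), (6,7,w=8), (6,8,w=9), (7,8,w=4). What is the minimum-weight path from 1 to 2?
4 (path: 1 -> 2; weights 4 = 4)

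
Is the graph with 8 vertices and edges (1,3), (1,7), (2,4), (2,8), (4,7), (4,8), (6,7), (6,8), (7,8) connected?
No, it has 2 components: {1, 2, 3, 4, 6, 7, 8}, {5}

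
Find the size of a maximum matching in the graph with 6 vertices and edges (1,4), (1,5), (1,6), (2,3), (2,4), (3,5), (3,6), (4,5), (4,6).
3 (matching: (1,5), (2,3), (4,6); upper bound floor(n/2) = floor(6/2) = 3)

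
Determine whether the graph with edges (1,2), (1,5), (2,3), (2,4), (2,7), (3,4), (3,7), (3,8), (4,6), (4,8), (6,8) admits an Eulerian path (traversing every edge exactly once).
Yes (the graph is connected and exactly 2 vertices have odd degree: {5, 8}; any Eulerian path must start and end at those)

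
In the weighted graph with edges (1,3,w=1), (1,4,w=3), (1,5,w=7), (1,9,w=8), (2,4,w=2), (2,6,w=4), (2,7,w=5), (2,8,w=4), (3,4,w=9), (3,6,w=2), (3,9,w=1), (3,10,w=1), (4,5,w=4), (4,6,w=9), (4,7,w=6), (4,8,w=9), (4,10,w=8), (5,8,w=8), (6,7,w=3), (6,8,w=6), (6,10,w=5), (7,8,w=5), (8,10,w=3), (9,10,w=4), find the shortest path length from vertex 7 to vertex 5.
10 (path: 7 -> 4 -> 5; weights 6 + 4 = 10)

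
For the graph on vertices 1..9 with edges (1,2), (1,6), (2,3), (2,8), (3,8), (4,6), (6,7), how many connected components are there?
3 (components: {1, 2, 3, 4, 6, 7, 8}, {5}, {9})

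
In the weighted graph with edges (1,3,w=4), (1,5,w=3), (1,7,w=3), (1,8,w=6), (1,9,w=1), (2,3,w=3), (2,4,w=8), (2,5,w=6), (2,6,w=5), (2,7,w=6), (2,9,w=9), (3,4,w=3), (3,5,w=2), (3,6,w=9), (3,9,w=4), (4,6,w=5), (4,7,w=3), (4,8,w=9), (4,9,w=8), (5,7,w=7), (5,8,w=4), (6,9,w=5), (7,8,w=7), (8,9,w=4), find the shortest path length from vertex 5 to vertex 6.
9 (path: 5 -> 1 -> 9 -> 6; weights 3 + 1 + 5 = 9)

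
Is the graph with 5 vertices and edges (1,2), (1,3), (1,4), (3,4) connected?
No, it has 2 components: {1, 2, 3, 4}, {5}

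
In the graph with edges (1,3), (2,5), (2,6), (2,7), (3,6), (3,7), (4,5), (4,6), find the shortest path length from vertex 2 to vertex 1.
3 (path: 2 -> 6 -> 3 -> 1, 3 edges)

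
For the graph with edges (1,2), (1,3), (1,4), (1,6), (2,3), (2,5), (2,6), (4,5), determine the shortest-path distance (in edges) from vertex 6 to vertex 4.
2 (path: 6 -> 1 -> 4, 2 edges)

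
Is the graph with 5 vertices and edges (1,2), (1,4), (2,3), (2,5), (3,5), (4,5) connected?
Yes (BFS from 1 visits [1, 2, 4, 3, 5] — all 5 vertices reached)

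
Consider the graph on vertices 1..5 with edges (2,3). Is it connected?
No, it has 4 components: {1}, {2, 3}, {4}, {5}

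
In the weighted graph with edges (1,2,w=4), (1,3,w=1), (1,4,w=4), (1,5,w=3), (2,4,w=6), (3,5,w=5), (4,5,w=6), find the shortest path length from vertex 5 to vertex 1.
3 (path: 5 -> 1; weights 3 = 3)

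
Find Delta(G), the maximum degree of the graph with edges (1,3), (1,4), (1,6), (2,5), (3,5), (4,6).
3 (attained at vertex 1)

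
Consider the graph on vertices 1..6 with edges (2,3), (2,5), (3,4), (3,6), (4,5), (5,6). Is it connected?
No, it has 2 components: {1}, {2, 3, 4, 5, 6}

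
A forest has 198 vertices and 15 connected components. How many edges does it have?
183 (Each of the 15 component trees on V_i vertices has V_i - 1 edges; summing gives V - C = 198 - 15 = 183)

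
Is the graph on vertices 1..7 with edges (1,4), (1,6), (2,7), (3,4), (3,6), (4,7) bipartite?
Yes. Partition: {1, 3, 5, 7}, {2, 4, 6}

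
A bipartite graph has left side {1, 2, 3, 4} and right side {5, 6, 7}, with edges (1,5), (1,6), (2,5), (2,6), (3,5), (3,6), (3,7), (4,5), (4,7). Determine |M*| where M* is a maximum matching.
3 (matching: (1,6), (2,5), (3,7); upper bound min(|L|,|R|) = min(4,3) = 3)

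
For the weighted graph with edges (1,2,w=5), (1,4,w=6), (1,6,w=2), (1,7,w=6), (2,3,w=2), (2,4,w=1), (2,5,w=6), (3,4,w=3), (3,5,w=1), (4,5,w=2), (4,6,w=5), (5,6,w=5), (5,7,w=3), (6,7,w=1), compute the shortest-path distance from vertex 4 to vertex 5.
2 (path: 4 -> 5; weights 2 = 2)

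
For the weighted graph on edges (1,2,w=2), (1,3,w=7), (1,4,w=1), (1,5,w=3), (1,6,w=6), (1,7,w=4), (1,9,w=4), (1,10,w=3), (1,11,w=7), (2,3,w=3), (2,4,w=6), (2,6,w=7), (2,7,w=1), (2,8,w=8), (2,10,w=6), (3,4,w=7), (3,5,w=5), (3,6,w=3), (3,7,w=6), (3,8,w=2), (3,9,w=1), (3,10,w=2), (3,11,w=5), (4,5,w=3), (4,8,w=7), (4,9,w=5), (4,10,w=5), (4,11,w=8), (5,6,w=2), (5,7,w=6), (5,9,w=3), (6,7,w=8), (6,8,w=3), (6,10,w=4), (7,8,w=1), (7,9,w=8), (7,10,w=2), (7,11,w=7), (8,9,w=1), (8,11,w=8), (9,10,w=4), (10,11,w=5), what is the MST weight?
19 (MST edges: (1,2,w=2), (1,4,w=1), (1,5,w=3), (2,7,w=1), (3,9,w=1), (3,10,w=2), (3,11,w=5), (5,6,w=2), (7,8,w=1), (8,9,w=1); sum of weights 2 + 1 + 3 + 1 + 1 + 2 + 5 + 2 + 1 + 1 = 19)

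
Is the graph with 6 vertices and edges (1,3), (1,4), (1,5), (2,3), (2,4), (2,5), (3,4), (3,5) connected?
No, it has 2 components: {1, 2, 3, 4, 5}, {6}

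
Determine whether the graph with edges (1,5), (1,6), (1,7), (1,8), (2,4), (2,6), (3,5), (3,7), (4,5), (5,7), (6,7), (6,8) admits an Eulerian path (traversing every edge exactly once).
Yes — and in fact it has an Eulerian circuit (the graph is connected and all 8 vertices have even degree)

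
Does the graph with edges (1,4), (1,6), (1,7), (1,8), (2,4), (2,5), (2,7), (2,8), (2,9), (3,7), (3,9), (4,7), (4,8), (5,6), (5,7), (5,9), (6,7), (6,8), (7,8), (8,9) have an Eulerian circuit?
No (2 vertices have odd degree: {2, 7}; Eulerian circuit requires 0)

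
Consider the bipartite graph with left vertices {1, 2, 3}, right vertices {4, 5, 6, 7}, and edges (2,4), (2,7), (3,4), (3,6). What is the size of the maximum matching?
2 (matching: (2,7), (3,6); upper bound min(|L|,|R|) = min(3,4) = 3)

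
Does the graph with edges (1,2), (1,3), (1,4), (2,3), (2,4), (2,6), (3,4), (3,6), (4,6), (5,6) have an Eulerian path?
Yes (the graph is connected and exactly 2 vertices have odd degree: {1, 5}; any Eulerian path must start and end at those)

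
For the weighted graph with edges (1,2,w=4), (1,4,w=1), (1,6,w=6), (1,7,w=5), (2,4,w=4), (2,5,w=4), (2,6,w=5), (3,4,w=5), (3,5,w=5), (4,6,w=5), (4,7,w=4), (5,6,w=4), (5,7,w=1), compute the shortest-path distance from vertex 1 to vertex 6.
6 (path: 1 -> 6; weights 6 = 6)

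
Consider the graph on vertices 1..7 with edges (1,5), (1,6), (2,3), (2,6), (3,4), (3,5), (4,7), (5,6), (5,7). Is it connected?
Yes (BFS from 1 visits [1, 5, 6, 3, 7, 2, 4] — all 7 vertices reached)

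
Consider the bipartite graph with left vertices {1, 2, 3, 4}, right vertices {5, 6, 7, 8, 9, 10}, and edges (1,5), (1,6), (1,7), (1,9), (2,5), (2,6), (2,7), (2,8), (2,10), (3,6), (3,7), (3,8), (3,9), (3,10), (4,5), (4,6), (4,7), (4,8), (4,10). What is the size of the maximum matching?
4 (matching: (1,9), (2,10), (3,8), (4,7); upper bound min(|L|,|R|) = min(4,6) = 4)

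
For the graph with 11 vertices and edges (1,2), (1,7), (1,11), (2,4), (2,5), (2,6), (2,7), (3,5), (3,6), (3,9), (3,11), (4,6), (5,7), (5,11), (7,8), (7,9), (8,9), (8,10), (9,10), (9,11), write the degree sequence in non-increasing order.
[5, 5, 5, 4, 4, 4, 3, 3, 3, 2, 2] (degrees: deg(1)=3, deg(2)=5, deg(3)=4, deg(4)=2, deg(5)=4, deg(6)=3, deg(7)=5, deg(8)=3, deg(9)=5, deg(10)=2, deg(11)=4)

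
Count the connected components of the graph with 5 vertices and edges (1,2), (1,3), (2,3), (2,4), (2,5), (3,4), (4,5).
1 (components: {1, 2, 3, 4, 5})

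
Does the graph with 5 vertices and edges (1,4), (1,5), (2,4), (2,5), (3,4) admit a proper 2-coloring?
Yes. Partition: {1, 2, 3}, {4, 5}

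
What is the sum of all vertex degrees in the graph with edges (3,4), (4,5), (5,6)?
6 (handshake: sum of degrees = 2|E| = 2 x 3 = 6)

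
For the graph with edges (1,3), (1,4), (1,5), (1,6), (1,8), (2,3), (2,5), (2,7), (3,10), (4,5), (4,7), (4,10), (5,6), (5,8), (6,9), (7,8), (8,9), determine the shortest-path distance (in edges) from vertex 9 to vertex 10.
4 (path: 9 -> 6 -> 1 -> 3 -> 10, 4 edges)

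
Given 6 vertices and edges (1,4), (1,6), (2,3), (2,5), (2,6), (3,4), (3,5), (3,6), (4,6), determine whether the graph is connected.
Yes (BFS from 1 visits [1, 4, 6, 3, 2, 5] — all 6 vertices reached)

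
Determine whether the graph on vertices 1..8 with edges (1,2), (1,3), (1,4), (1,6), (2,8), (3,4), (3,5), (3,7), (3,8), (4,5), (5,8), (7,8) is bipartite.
No (odd cycle of length 3: 4 -> 1 -> 3 -> 4)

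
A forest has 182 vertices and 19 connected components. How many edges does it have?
163 (Each of the 19 component trees on V_i vertices has V_i - 1 edges; summing gives V - C = 182 - 19 = 163)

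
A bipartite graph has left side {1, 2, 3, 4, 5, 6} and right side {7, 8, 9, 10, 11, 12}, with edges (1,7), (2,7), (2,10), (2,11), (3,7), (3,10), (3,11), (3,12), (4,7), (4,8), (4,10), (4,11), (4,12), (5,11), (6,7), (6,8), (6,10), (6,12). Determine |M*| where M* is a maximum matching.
5 (matching: (1,7), (2,11), (3,12), (4,10), (6,8); upper bound min(|L|,|R|) = min(6,6) = 6)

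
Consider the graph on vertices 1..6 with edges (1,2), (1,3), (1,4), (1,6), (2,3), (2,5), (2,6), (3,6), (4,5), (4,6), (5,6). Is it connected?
Yes (BFS from 1 visits [1, 2, 3, 4, 6, 5] — all 6 vertices reached)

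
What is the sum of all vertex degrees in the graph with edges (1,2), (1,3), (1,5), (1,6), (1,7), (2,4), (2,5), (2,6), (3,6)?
18 (handshake: sum of degrees = 2|E| = 2 x 9 = 18)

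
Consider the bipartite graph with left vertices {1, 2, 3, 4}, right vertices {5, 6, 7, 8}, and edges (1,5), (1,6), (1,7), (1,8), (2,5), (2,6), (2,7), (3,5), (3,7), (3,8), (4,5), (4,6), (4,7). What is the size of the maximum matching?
4 (matching: (1,8), (2,7), (3,5), (4,6); upper bound min(|L|,|R|) = min(4,4) = 4)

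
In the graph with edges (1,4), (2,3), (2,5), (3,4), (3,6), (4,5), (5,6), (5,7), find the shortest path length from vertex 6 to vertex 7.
2 (path: 6 -> 5 -> 7, 2 edges)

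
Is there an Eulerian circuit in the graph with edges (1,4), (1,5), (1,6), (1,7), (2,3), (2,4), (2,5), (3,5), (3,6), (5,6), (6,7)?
No (2 vertices have odd degree: {2, 3}; Eulerian circuit requires 0)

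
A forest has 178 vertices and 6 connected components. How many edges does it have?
172 (Each of the 6 component trees on V_i vertices has V_i - 1 edges; summing gives V - C = 178 - 6 = 172)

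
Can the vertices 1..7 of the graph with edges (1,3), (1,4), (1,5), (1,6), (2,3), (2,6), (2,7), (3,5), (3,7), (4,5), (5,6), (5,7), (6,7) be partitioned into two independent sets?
No (odd cycle of length 3: 6 -> 1 -> 5 -> 6)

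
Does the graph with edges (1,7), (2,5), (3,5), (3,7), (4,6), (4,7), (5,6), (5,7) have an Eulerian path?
Yes (the graph is connected and exactly 2 vertices have odd degree: {1, 2}; any Eulerian path must start and end at those)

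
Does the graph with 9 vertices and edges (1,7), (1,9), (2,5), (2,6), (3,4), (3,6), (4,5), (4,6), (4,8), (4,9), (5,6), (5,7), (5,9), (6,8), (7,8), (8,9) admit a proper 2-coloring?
No (odd cycle of length 5: 5 -> 7 -> 1 -> 9 -> 4 -> 5)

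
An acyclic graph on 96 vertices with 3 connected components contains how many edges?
93 (Each of the 3 component trees on V_i vertices has V_i - 1 edges; summing gives V - C = 96 - 3 = 93)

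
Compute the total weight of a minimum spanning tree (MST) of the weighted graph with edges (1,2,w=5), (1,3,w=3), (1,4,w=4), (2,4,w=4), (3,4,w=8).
11 (MST edges: (1,3,w=3), (1,4,w=4), (2,4,w=4); sum of weights 3 + 4 + 4 = 11)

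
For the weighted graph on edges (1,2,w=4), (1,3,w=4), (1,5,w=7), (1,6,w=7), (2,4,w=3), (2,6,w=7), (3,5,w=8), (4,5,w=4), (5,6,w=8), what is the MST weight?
22 (MST edges: (1,2,w=4), (1,3,w=4), (1,6,w=7), (2,4,w=3), (4,5,w=4); sum of weights 4 + 4 + 7 + 3 + 4 = 22)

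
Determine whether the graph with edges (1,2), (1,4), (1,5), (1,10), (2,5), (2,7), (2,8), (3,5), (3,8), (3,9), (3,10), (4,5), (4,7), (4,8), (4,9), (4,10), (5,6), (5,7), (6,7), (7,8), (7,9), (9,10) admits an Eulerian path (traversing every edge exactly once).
Yes — and in fact it has an Eulerian circuit (the graph is connected and all 10 vertices have even degree)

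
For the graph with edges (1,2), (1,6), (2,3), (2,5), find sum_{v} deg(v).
8 (handshake: sum of degrees = 2|E| = 2 x 4 = 8)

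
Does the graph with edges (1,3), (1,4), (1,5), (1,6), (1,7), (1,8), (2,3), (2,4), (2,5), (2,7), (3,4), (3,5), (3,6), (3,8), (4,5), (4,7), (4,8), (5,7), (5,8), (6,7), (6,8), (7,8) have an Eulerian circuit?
Yes (the graph is connected and all 8 vertices have even degree)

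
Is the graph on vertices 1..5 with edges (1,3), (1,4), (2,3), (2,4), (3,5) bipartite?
Yes. Partition: {1, 2, 5}, {3, 4}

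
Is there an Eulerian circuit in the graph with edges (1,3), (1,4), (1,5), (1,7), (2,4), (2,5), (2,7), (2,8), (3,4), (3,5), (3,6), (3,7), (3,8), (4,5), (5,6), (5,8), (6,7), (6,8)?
Yes (the graph is connected and all 8 vertices have even degree)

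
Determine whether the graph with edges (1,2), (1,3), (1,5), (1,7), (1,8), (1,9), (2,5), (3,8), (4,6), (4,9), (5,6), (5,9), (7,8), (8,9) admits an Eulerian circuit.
Yes (the graph is connected and all 9 vertices have even degree)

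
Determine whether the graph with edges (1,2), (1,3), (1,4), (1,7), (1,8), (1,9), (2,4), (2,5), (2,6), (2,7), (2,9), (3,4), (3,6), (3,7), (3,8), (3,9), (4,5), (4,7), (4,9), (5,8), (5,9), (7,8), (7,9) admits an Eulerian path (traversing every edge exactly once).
Yes — and in fact it has an Eulerian circuit (the graph is connected and all 9 vertices have even degree)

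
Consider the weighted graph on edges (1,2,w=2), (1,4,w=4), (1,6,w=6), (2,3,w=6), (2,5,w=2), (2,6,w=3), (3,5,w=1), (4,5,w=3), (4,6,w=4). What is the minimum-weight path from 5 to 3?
1 (path: 5 -> 3; weights 1 = 1)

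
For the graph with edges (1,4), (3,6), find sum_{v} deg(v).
4 (handshake: sum of degrees = 2|E| = 2 x 2 = 4)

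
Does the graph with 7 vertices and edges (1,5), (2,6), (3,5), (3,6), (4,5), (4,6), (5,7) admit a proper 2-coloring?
Yes. Partition: {1, 2, 3, 4, 7}, {5, 6}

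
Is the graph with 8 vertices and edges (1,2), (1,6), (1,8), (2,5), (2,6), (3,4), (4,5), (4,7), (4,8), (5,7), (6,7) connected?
Yes (BFS from 1 visits [1, 2, 6, 8, 5, 7, 4, 3] — all 8 vertices reached)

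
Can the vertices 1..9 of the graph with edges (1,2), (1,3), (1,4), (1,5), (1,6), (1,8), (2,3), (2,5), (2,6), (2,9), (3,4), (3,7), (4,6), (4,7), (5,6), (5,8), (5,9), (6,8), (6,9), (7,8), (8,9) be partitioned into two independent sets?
No (odd cycle of length 3: 2 -> 1 -> 6 -> 2)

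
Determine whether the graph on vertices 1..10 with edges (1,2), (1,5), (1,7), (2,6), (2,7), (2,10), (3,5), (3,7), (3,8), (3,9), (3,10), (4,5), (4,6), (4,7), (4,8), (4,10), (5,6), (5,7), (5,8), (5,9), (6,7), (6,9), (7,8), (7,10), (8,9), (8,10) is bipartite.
No (odd cycle of length 3: 7 -> 1 -> 5 -> 7)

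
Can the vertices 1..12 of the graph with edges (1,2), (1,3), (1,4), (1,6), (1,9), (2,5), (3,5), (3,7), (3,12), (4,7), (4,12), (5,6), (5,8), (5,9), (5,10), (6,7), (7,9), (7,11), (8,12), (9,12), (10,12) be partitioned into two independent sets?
Yes. Partition: {1, 5, 7, 12}, {2, 3, 4, 6, 8, 9, 10, 11}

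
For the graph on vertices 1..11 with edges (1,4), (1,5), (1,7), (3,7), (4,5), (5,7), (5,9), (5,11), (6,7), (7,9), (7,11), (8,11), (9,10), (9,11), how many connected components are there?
2 (components: {1, 3, 4, 5, 6, 7, 8, 9, 10, 11}, {2})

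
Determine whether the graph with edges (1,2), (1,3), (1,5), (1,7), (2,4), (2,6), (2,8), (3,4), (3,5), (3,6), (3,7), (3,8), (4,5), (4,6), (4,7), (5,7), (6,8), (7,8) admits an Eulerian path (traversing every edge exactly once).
Yes (the graph is connected and exactly 2 vertices have odd degree: {4, 7}; any Eulerian path must start and end at those)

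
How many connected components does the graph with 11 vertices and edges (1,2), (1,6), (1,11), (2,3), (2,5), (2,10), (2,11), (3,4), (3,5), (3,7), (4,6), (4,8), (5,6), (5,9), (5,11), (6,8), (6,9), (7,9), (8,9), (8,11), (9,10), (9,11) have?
1 (components: {1, 2, 3, 4, 5, 6, 7, 8, 9, 10, 11})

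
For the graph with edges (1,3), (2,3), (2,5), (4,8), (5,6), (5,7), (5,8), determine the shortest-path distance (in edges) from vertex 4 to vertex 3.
4 (path: 4 -> 8 -> 5 -> 2 -> 3, 4 edges)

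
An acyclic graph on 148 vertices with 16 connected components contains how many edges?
132 (Each of the 16 component trees on V_i vertices has V_i - 1 edges; summing gives V - C = 148 - 16 = 132)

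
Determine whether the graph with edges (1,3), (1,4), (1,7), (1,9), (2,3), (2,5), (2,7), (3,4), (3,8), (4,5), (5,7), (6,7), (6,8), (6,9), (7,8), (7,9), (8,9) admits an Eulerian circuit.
No (4 vertices have odd degree: {2, 4, 5, 6}; Eulerian circuit requires 0)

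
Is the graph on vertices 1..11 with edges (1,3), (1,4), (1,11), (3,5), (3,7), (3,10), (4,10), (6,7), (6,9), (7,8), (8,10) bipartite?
Yes. Partition: {1, 2, 5, 7, 9, 10}, {3, 4, 6, 8, 11}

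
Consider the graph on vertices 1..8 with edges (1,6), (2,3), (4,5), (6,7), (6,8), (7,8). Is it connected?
No, it has 3 components: {1, 6, 7, 8}, {2, 3}, {4, 5}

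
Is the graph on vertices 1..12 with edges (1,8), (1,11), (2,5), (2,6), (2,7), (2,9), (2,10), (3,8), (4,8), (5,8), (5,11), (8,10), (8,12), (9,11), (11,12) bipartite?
Yes. Partition: {1, 3, 4, 5, 6, 7, 9, 10, 12}, {2, 8, 11}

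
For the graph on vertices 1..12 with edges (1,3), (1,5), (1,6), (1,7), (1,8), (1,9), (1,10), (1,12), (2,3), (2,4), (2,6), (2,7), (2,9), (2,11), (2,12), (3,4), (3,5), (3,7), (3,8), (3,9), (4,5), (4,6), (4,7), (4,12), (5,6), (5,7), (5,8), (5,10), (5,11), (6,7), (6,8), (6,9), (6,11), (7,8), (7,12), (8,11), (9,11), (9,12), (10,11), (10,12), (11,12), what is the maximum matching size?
6 (matching: (1,10), (2,7), (3,5), (4,6), (8,11), (9,12); upper bound floor(n/2) = floor(12/2) = 6)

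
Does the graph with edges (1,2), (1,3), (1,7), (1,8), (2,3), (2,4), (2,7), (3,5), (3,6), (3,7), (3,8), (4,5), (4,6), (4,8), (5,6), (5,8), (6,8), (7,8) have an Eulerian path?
Yes — and in fact it has an Eulerian circuit (the graph is connected and all 8 vertices have even degree)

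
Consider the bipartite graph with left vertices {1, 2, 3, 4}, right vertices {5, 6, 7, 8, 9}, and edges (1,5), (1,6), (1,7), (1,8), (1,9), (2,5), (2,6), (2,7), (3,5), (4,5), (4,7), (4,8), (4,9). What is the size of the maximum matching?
4 (matching: (1,9), (2,7), (3,5), (4,8); upper bound min(|L|,|R|) = min(4,5) = 4)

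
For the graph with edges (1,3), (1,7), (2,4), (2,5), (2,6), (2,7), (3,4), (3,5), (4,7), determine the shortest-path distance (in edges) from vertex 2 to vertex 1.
2 (path: 2 -> 7 -> 1, 2 edges)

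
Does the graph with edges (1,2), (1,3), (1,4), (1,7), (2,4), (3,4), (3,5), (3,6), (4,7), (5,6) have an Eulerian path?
Yes — and in fact it has an Eulerian circuit (the graph is connected and all 7 vertices have even degree)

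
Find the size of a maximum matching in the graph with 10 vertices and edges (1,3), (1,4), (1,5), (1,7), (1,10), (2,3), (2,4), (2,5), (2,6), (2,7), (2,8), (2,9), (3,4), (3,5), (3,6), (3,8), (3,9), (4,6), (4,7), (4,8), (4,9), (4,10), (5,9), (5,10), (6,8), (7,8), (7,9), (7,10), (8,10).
5 (matching: (1,10), (2,5), (3,9), (4,7), (6,8); upper bound floor(n/2) = floor(10/2) = 5)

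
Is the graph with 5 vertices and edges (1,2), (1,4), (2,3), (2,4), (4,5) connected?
Yes (BFS from 1 visits [1, 2, 4, 3, 5] — all 5 vertices reached)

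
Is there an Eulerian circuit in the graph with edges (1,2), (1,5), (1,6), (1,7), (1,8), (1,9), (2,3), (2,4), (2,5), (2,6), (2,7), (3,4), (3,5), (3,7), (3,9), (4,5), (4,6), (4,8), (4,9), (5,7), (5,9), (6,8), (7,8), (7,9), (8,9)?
No (2 vertices have odd degree: {3, 8}; Eulerian circuit requires 0)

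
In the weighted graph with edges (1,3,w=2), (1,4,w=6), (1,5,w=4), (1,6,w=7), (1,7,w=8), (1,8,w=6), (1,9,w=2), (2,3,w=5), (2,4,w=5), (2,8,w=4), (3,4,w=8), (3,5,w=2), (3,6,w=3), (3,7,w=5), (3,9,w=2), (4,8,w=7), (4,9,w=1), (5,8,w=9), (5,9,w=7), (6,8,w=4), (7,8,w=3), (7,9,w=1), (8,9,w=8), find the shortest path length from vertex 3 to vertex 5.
2 (path: 3 -> 5; weights 2 = 2)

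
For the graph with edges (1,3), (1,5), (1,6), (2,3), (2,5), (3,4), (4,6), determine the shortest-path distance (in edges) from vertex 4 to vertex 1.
2 (path: 4 -> 3 -> 1, 2 edges)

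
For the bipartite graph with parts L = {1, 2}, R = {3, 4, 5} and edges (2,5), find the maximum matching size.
1 (matching: (2,5); upper bound min(|L|,|R|) = min(2,3) = 2)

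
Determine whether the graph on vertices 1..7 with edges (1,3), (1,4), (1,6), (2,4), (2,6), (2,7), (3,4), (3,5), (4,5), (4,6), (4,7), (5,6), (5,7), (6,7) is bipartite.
No (odd cycle of length 3: 3 -> 1 -> 4 -> 3)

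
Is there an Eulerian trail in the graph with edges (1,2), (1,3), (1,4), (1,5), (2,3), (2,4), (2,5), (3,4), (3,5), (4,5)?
Yes — and in fact it has an Eulerian circuit (the graph is connected and all 5 vertices have even degree)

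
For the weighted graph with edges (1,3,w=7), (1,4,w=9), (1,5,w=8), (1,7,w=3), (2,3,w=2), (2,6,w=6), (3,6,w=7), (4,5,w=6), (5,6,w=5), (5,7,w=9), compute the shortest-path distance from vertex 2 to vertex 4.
17 (path: 2 -> 6 -> 5 -> 4; weights 6 + 5 + 6 = 17)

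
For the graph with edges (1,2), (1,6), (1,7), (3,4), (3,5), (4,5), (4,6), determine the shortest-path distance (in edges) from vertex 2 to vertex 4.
3 (path: 2 -> 1 -> 6 -> 4, 3 edges)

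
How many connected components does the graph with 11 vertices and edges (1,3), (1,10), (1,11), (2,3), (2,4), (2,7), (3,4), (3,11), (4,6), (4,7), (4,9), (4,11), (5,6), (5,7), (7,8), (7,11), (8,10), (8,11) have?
1 (components: {1, 2, 3, 4, 5, 6, 7, 8, 9, 10, 11})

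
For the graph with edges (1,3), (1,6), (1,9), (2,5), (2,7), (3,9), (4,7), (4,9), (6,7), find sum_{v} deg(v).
18 (handshake: sum of degrees = 2|E| = 2 x 9 = 18)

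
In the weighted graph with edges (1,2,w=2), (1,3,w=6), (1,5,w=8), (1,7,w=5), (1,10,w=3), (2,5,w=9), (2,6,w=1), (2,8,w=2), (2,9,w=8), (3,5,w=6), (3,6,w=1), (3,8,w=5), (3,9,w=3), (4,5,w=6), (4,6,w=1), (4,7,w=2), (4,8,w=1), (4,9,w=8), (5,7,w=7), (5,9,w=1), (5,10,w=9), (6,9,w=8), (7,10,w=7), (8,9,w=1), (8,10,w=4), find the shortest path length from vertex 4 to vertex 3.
2 (path: 4 -> 6 -> 3; weights 1 + 1 = 2)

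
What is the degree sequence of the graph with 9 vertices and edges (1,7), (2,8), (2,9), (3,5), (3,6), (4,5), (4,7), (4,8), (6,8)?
[3, 3, 2, 2, 2, 2, 2, 1, 1] (degrees: deg(1)=1, deg(2)=2, deg(3)=2, deg(4)=3, deg(5)=2, deg(6)=2, deg(7)=2, deg(8)=3, deg(9)=1)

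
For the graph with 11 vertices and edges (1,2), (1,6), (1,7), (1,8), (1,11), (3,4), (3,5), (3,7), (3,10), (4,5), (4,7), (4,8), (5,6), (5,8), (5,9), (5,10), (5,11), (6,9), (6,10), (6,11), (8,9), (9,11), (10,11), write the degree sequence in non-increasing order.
[7, 5, 5, 5, 4, 4, 4, 4, 4, 3, 1] (degrees: deg(1)=5, deg(2)=1, deg(3)=4, deg(4)=4, deg(5)=7, deg(6)=5, deg(7)=3, deg(8)=4, deg(9)=4, deg(10)=4, deg(11)=5)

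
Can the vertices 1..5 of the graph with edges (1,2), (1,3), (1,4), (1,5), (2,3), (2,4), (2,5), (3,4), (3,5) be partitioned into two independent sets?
No (odd cycle of length 3: 5 -> 1 -> 3 -> 5)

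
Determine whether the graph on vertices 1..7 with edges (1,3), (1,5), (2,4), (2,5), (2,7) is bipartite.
Yes. Partition: {1, 2, 6}, {3, 4, 5, 7}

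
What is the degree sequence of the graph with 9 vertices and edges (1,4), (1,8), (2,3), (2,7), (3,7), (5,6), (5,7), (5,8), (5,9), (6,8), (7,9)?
[4, 4, 3, 2, 2, 2, 2, 2, 1] (degrees: deg(1)=2, deg(2)=2, deg(3)=2, deg(4)=1, deg(5)=4, deg(6)=2, deg(7)=4, deg(8)=3, deg(9)=2)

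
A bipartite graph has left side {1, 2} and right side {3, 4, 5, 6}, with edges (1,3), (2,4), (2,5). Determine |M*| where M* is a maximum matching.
2 (matching: (1,3), (2,5); upper bound min(|L|,|R|) = min(2,4) = 2)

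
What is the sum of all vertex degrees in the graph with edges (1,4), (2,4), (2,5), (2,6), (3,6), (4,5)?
12 (handshake: sum of degrees = 2|E| = 2 x 6 = 12)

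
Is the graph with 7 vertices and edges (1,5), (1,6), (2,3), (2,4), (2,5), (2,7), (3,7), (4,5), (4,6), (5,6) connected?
Yes (BFS from 1 visits [1, 5, 6, 2, 4, 3, 7] — all 7 vertices reached)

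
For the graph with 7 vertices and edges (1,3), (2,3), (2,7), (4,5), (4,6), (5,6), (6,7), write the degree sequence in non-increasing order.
[3, 2, 2, 2, 2, 2, 1] (degrees: deg(1)=1, deg(2)=2, deg(3)=2, deg(4)=2, deg(5)=2, deg(6)=3, deg(7)=2)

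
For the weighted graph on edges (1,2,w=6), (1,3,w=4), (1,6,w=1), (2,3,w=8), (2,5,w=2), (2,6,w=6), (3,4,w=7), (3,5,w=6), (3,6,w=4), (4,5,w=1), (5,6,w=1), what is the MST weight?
9 (MST edges: (1,3,w=4), (1,6,w=1), (2,5,w=2), (4,5,w=1), (5,6,w=1); sum of weights 4 + 1 + 2 + 1 + 1 = 9)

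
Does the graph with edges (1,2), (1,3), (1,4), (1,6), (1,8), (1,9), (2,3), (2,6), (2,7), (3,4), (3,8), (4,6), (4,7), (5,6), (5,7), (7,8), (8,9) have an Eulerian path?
Yes — and in fact it has an Eulerian circuit (the graph is connected and all 9 vertices have even degree)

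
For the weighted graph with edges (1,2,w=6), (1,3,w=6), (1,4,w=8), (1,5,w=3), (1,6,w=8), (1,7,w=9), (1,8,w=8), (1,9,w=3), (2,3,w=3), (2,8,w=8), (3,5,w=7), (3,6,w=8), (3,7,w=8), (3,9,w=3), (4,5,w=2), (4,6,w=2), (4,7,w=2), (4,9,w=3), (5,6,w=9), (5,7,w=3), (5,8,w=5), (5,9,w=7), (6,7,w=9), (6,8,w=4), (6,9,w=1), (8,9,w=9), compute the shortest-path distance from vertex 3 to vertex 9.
3 (path: 3 -> 9; weights 3 = 3)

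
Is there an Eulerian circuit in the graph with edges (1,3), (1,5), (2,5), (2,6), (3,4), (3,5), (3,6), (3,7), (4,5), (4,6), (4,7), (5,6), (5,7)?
No (2 vertices have odd degree: {3, 7}; Eulerian circuit requires 0)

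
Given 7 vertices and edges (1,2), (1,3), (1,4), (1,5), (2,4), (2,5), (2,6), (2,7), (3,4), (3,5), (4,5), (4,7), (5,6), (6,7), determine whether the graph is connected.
Yes (BFS from 1 visits [1, 2, 3, 4, 5, 6, 7] — all 7 vertices reached)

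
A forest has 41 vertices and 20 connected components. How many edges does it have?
21 (Each of the 20 component trees on V_i vertices has V_i - 1 edges; summing gives V - C = 41 - 20 = 21)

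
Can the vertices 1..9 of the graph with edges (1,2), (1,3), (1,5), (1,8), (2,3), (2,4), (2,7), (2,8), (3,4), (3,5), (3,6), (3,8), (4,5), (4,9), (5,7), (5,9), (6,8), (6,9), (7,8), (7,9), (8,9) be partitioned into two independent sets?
No (odd cycle of length 3: 5 -> 1 -> 3 -> 5)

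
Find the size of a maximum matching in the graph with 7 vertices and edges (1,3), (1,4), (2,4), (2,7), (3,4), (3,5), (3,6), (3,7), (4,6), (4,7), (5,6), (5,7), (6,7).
3 (matching: (1,4), (3,7), (5,6); upper bound floor(n/2) = floor(7/2) = 3)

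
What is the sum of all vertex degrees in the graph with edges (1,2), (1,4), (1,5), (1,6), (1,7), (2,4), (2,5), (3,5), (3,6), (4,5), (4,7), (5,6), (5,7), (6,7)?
28 (handshake: sum of degrees = 2|E| = 2 x 14 = 28)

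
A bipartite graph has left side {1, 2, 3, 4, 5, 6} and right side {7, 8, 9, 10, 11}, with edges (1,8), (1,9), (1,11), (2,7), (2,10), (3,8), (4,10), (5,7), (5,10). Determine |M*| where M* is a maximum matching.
4 (matching: (1,11), (2,10), (3,8), (5,7); upper bound min(|L|,|R|) = min(6,5) = 5)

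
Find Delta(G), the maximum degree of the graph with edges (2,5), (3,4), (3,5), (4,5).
3 (attained at vertex 5)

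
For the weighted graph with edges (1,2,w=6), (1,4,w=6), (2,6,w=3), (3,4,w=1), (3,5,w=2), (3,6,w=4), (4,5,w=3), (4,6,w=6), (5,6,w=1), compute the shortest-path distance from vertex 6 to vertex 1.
9 (path: 6 -> 2 -> 1; weights 3 + 6 = 9)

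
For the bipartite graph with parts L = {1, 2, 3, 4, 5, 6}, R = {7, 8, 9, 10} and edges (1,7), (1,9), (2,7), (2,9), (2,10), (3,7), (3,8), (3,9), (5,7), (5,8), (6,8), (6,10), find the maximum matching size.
4 (matching: (1,9), (2,10), (3,8), (5,7); upper bound min(|L|,|R|) = min(6,4) = 4)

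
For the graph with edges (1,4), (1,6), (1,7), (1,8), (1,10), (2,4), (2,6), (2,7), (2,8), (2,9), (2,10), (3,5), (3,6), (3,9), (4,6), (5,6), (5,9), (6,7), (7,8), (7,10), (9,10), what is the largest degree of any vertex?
6 (attained at vertices 2, 6)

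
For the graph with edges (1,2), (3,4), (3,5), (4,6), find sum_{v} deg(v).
8 (handshake: sum of degrees = 2|E| = 2 x 4 = 8)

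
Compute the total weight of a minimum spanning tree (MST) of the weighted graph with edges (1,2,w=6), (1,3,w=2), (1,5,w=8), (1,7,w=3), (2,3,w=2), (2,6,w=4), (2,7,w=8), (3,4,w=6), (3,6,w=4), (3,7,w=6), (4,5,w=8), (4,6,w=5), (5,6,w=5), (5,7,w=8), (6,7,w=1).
18 (MST edges: (1,3,w=2), (1,7,w=3), (2,3,w=2), (4,6,w=5), (5,6,w=5), (6,7,w=1); sum of weights 2 + 3 + 2 + 5 + 5 + 1 = 18)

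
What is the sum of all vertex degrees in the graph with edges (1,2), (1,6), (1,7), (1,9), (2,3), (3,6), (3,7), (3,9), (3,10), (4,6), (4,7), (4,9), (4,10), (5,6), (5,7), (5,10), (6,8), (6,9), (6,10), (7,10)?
40 (handshake: sum of degrees = 2|E| = 2 x 20 = 40)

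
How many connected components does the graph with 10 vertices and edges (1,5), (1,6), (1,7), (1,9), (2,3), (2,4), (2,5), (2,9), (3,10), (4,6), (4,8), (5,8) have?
1 (components: {1, 2, 3, 4, 5, 6, 7, 8, 9, 10})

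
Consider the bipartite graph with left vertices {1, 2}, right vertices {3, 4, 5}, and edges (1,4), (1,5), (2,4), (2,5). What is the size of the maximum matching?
2 (matching: (1,5), (2,4); upper bound min(|L|,|R|) = min(2,3) = 2)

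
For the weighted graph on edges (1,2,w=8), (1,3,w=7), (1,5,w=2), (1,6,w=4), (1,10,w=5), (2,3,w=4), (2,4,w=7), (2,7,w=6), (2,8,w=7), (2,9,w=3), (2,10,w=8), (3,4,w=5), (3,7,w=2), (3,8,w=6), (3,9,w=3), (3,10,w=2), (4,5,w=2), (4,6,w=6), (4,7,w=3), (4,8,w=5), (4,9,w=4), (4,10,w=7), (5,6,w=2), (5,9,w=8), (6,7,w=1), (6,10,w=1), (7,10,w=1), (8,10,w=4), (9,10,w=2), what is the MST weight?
19 (MST edges: (1,5,w=2), (2,9,w=3), (3,7,w=2), (4,5,w=2), (5,6,w=2), (6,7,w=1), (6,10,w=1), (8,10,w=4), (9,10,w=2); sum of weights 2 + 3 + 2 + 2 + 2 + 1 + 1 + 4 + 2 = 19)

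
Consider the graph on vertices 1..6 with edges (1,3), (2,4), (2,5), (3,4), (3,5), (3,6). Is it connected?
Yes (BFS from 1 visits [1, 3, 4, 5, 6, 2] — all 6 vertices reached)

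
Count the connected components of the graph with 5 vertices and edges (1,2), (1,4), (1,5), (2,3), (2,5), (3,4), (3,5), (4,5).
1 (components: {1, 2, 3, 4, 5})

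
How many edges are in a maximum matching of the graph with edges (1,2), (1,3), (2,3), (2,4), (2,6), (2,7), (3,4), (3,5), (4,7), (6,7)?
3 (matching: (1,2), (3,5), (6,7); upper bound floor(n/2) = floor(7/2) = 3)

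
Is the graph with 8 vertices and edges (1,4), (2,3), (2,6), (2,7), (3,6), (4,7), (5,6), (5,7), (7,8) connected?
Yes (BFS from 1 visits [1, 4, 7, 2, 5, 8, 3, 6] — all 8 vertices reached)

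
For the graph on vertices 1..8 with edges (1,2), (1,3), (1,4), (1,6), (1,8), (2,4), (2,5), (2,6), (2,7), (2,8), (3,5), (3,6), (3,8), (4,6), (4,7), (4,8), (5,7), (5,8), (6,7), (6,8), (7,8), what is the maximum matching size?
4 (matching: (1,6), (2,8), (3,5), (4,7); upper bound floor(n/2) = floor(8/2) = 4)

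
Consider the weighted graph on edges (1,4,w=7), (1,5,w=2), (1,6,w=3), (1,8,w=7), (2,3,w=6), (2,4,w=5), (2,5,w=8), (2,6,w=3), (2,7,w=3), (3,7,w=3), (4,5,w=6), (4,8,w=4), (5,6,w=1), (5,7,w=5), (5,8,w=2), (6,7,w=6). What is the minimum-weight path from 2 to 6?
3 (path: 2 -> 6; weights 3 = 3)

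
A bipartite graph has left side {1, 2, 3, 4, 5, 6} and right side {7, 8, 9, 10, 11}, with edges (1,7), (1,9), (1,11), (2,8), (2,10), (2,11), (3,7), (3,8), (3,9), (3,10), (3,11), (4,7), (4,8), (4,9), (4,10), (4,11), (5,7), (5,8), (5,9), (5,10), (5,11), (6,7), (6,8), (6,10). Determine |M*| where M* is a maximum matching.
5 (matching: (1,11), (2,10), (3,9), (4,8), (5,7); upper bound min(|L|,|R|) = min(6,5) = 5)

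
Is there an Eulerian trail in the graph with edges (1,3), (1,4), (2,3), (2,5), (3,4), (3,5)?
Yes — and in fact it has an Eulerian circuit (the graph is connected and all 5 vertices have even degree)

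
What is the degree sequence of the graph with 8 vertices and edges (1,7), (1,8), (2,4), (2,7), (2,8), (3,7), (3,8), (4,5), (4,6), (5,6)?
[3, 3, 3, 3, 2, 2, 2, 2] (degrees: deg(1)=2, deg(2)=3, deg(3)=2, deg(4)=3, deg(5)=2, deg(6)=2, deg(7)=3, deg(8)=3)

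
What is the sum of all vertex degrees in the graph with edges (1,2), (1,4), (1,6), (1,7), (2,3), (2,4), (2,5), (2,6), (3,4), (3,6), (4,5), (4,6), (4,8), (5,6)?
28 (handshake: sum of degrees = 2|E| = 2 x 14 = 28)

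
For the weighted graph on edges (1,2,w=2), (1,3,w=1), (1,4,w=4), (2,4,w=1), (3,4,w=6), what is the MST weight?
4 (MST edges: (1,2,w=2), (1,3,w=1), (2,4,w=1); sum of weights 2 + 1 + 1 = 4)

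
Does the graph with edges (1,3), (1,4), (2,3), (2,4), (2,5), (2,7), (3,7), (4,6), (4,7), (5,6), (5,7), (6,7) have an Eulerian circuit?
No (4 vertices have odd degree: {3, 5, 6, 7}; Eulerian circuit requires 0)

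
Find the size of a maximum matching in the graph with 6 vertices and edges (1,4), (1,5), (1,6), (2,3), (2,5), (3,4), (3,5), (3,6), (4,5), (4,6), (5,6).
3 (matching: (1,5), (2,3), (4,6); upper bound floor(n/2) = floor(6/2) = 3)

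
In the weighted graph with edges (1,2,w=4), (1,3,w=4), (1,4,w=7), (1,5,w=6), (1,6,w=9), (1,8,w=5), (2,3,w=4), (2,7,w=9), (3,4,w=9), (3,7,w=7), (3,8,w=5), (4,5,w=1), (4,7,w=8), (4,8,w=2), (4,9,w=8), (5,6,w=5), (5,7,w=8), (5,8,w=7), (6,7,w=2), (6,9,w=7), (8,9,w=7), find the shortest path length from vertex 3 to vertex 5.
8 (path: 3 -> 8 -> 4 -> 5; weights 5 + 2 + 1 = 8)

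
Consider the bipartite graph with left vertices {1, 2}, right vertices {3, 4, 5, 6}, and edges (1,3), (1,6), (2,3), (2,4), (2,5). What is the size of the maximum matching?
2 (matching: (1,6), (2,5); upper bound min(|L|,|R|) = min(2,4) = 2)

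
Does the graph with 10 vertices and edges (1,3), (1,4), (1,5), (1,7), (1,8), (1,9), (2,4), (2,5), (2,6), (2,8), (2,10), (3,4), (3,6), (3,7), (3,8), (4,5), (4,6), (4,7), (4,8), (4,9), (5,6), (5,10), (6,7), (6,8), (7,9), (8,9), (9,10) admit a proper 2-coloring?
No (odd cycle of length 3: 5 -> 1 -> 4 -> 5)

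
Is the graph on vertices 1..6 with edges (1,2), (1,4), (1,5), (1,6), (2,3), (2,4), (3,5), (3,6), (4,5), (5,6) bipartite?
No (odd cycle of length 3: 4 -> 1 -> 5 -> 4)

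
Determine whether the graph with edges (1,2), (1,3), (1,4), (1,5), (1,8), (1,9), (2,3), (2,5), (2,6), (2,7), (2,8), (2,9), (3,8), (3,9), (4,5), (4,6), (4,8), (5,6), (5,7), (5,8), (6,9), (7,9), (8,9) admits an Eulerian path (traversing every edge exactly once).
Yes (the graph is connected and exactly 2 vertices have odd degree: {2, 7}; any Eulerian path must start and end at those)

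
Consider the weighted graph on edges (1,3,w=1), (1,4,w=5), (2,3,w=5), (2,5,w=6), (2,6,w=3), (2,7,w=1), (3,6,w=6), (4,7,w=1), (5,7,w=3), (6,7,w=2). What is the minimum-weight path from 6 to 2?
3 (path: 6 -> 2; weights 3 = 3)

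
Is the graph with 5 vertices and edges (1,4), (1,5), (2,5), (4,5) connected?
No, it has 2 components: {1, 2, 4, 5}, {3}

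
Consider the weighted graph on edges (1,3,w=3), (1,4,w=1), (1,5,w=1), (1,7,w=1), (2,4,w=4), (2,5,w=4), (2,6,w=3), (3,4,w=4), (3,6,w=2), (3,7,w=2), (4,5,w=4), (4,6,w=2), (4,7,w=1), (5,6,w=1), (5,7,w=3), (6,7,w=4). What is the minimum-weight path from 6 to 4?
2 (path: 6 -> 4; weights 2 = 2)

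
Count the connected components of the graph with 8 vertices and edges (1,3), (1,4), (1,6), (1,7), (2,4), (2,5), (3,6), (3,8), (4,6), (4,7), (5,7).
1 (components: {1, 2, 3, 4, 5, 6, 7, 8})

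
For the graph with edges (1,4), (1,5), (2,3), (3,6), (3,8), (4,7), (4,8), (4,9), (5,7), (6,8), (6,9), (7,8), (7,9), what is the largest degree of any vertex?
4 (attained at vertices 4, 7, 8)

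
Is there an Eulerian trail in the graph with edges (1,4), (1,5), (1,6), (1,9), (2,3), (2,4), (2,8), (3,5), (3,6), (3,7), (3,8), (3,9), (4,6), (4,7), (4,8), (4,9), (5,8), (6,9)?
Yes (the graph is connected and exactly 2 vertices have odd degree: {2, 5}; any Eulerian path must start and end at those)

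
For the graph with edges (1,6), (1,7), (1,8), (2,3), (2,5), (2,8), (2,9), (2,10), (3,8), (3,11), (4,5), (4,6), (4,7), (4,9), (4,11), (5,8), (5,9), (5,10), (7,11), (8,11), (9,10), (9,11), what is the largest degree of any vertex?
5 (attained at vertices 2, 4, 5, 8, 9, 11)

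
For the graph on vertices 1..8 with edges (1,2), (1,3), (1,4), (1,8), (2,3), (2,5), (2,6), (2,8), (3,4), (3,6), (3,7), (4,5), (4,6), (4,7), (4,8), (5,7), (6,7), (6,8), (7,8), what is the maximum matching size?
4 (matching: (1,8), (2,5), (3,7), (4,6); upper bound floor(n/2) = floor(8/2) = 4)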